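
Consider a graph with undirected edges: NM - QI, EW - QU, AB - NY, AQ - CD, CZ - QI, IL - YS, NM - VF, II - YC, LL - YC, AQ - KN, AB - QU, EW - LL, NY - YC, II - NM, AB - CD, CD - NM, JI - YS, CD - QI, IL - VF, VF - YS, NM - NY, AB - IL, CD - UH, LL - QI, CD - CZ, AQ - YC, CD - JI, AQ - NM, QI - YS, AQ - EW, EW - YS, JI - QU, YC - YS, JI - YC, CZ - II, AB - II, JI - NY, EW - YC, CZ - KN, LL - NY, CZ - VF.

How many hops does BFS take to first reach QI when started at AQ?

2

Level 0: AQ
Level 1: CD, EW, KN, NM, YC
Level 2: AB, CZ, II, JI, LL, NY, QI, QU, UH, VF, YS
Level 3: IL
QI first appears at level 2.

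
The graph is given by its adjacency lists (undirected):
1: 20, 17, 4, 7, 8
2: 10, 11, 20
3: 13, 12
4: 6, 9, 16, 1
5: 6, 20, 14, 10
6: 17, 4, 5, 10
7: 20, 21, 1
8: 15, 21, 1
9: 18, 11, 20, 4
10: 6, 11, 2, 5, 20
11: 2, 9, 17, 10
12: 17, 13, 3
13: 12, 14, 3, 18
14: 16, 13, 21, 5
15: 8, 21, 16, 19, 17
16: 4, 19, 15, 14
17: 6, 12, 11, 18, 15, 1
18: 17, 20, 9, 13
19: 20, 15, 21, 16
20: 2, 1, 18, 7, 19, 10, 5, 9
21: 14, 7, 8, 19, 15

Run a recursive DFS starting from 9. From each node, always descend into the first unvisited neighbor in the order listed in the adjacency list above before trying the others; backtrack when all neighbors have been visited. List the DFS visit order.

9 18 17 6 4 16 19 20 2 10 11 5 14 13 12 3 21 7 1 8 15

Visit 9
9 → 18
18 → 17
17 → 6
6 → 4
4 → 16
16 → 19
19 → 20
20 → 2
2 → 10
10 → 11
10 → 5
5 → 14
14 → 13
13 → 12
12 → 3
14 → 21
21 → 7
7 → 1
1 → 8
8 → 15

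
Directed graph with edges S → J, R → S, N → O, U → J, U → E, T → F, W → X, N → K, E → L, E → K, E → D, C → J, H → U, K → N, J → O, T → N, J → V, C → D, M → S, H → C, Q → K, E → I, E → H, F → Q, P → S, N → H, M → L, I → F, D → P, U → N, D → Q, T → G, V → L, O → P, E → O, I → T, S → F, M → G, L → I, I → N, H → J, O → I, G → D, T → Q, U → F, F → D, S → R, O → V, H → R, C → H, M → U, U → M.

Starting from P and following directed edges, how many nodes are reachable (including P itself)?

BFS from P visits: P, S, F, J, R, D, Q, O, V, K, I, L, N, T, H, G, C, U, E, M
Reachable nodes: 20 of 22 total.

20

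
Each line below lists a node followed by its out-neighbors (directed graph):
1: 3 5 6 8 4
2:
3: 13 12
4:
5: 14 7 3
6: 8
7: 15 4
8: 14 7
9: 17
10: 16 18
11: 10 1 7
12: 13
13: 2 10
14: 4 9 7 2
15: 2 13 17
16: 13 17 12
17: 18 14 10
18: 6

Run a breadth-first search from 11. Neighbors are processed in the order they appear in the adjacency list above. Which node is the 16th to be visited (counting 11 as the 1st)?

14

Visit 11; enqueue 10, 1, 7 → queue [10, 1, 7]
Visit 10; enqueue 16, 18 → queue [1, 7, 16, 18]
Visit 1; enqueue 3, 5, 6, 8, 4 → queue [7, 16, 18, 3, 5, 6, 8, 4]
Visit 7; enqueue 15 → queue [16, 18, 3, 5, 6, 8, 4, 15]
Visit 16; enqueue 13, 17, 12 → queue [18, 3, 5, 6, 8, 4, 15, 13, 17, 12]
Visit 18 → queue [3, 5, 6, 8, 4, 15, 13, 17, 12]
Visit 3 → queue [5, 6, 8, 4, 15, 13, 17, 12]
Visit 5; enqueue 14 → queue [6, 8, 4, 15, 13, 17, 12, 14]
Visit 6 → queue [8, 4, 15, 13, 17, 12, 14]
Visit 8 → queue [4, 15, 13, 17, 12, 14]
Visit 4 → queue [15, 13, 17, 12, 14]
Visit 15; enqueue 2 → queue [13, 17, 12, 14, 2]
Visit 13 → queue [17, 12, 14, 2]
Visit 17 → queue [12, 14, 2]
Visit 12 → queue [14, 2]
Visit 14; enqueue 9 → queue [2, 9]
Visit 2 → queue [9]
Visit 9 → queue []

Visit order: 11, 10, 1, 7, 16, 18, 3, 5, 6, 8, 4, 15, 13, 17, 12, 14, 2, 9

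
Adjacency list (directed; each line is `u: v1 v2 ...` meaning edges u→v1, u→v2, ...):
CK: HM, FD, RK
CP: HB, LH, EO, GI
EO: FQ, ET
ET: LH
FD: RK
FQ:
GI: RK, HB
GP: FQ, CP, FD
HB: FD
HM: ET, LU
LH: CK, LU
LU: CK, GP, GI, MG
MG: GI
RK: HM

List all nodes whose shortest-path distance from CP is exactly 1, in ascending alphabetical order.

Level 0: CP
Level 1: EO, GI, HB, LH
Level 2: CK, ET, FD, FQ, LU, RK
Level 3: GP, HM, MG

EO, GI, HB, LH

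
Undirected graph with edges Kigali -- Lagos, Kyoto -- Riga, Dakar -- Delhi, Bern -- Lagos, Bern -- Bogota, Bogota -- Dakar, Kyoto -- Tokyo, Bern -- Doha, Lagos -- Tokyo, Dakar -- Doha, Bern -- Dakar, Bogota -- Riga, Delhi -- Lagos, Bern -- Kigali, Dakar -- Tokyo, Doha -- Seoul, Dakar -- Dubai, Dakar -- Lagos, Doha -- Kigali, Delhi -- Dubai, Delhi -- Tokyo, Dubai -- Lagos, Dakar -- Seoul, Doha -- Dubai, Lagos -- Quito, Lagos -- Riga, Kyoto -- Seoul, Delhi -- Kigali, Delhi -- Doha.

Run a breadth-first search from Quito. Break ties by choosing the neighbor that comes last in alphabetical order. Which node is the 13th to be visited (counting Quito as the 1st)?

Visit Quito; enqueue Lagos → queue [Lagos]
Visit Lagos; enqueue Tokyo, Riga, Kigali, Dubai, Delhi, Dakar, Bern → queue [Tokyo, Riga, Kigali, Dubai, Delhi, Dakar, Bern]
Visit Tokyo; enqueue Kyoto → queue [Riga, Kigali, Dubai, Delhi, Dakar, Bern, Kyoto]
Visit Riga; enqueue Bogota → queue [Kigali, Dubai, Delhi, Dakar, Bern, Kyoto, Bogota]
Visit Kigali; enqueue Doha → queue [Dubai, Delhi, Dakar, Bern, Kyoto, Bogota, Doha]
Visit Dubai → queue [Delhi, Dakar, Bern, Kyoto, Bogota, Doha]
Visit Delhi → queue [Dakar, Bern, Kyoto, Bogota, Doha]
Visit Dakar; enqueue Seoul → queue [Bern, Kyoto, Bogota, Doha, Seoul]
Visit Bern → queue [Kyoto, Bogota, Doha, Seoul]
Visit Kyoto → queue [Bogota, Doha, Seoul]
Visit Bogota → queue [Doha, Seoul]
Visit Doha → queue [Seoul]
Visit Seoul → queue []

Visit order: Quito, Lagos, Tokyo, Riga, Kigali, Dubai, Delhi, Dakar, Bern, Kyoto, Bogota, Doha, Seoul

Seoul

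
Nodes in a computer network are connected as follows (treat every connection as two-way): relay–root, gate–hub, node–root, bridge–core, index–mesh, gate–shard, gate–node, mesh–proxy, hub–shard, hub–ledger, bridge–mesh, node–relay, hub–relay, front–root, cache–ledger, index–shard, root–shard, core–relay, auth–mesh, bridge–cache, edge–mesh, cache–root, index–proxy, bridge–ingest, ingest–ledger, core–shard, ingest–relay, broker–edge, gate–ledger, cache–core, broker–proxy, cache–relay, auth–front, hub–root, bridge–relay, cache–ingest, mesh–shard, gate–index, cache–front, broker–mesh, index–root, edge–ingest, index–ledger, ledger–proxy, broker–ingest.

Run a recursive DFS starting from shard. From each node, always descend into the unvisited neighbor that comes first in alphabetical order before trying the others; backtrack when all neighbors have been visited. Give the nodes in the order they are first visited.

Visit shard
shard → core
core → bridge
bridge → cache
cache → front
front → auth
auth → mesh
mesh → broker
broker → edge
edge → ingest
ingest → ledger
ledger → gate
gate → hub
hub → relay
relay → node
node → root
root → index
index → proxy

shard -> core -> bridge -> cache -> front -> auth -> mesh -> broker -> edge -> ingest -> ledger -> gate -> hub -> relay -> node -> root -> index -> proxy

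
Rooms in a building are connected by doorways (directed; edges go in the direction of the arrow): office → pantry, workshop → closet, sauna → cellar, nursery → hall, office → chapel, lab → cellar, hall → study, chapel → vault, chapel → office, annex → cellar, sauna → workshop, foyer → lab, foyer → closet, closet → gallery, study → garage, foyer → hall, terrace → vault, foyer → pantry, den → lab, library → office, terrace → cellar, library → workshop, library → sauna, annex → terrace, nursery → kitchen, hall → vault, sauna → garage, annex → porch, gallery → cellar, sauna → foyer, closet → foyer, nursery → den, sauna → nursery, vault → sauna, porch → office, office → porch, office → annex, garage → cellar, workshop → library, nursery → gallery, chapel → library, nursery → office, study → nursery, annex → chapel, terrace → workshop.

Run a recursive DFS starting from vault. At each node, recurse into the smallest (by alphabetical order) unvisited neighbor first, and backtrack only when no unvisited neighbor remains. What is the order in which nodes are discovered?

Visit vault
vault → sauna
sauna → cellar
sauna → foyer
foyer → closet
closet → gallery
foyer → hall
hall → study
study → garage
study → nursery
nursery → den
den → lab
nursery → kitchen
nursery → office
office → annex
annex → chapel
chapel → library
library → workshop
annex → porch
annex → terrace
office → pantry

vault sauna cellar foyer closet gallery hall study garage nursery den lab kitchen office annex chapel library workshop porch terrace pantry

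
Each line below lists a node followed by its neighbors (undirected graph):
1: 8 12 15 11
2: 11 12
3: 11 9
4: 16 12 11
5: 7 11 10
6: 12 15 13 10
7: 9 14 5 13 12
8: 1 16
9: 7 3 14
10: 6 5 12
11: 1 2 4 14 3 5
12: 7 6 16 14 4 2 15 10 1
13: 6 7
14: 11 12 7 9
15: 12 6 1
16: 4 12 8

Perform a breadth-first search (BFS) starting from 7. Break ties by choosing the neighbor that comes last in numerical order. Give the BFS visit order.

7 14 13 12 9 5 11 6 16 15 10 4 2 1 3 8

Visit 7; enqueue 14, 13, 12, 9, 5 → queue [14, 13, 12, 9, 5]
Visit 14; enqueue 11 → queue [13, 12, 9, 5, 11]
Visit 13; enqueue 6 → queue [12, 9, 5, 11, 6]
Visit 12; enqueue 16, 15, 10, 4, 2, 1 → queue [9, 5, 11, 6, 16, 15, 10, 4, 2, 1]
Visit 9; enqueue 3 → queue [5, 11, 6, 16, 15, 10, 4, 2, 1, 3]
Visit 5 → queue [11, 6, 16, 15, 10, 4, 2, 1, 3]
Visit 11 → queue [6, 16, 15, 10, 4, 2, 1, 3]
Visit 6 → queue [16, 15, 10, 4, 2, 1, 3]
Visit 16; enqueue 8 → queue [15, 10, 4, 2, 1, 3, 8]
Visit 15 → queue [10, 4, 2, 1, 3, 8]
Visit 10 → queue [4, 2, 1, 3, 8]
Visit 4 → queue [2, 1, 3, 8]
Visit 2 → queue [1, 3, 8]
Visit 1 → queue [3, 8]
Visit 3 → queue [8]
Visit 8 → queue []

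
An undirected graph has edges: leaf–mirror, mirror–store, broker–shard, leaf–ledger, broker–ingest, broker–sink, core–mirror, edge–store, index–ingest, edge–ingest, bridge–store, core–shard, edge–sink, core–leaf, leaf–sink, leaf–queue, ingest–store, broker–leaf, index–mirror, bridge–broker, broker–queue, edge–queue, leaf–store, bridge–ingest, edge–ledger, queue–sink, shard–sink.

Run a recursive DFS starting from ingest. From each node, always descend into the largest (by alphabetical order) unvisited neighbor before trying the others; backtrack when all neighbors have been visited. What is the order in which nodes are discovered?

Visit ingest
ingest → store
store → mirror
mirror → leaf
leaf → sink
sink → shard
shard → core
shard → broker
broker → queue
queue → edge
edge → ledger
broker → bridge
mirror → index

ingest → store → mirror → leaf → sink → shard → core → broker → queue → edge → ledger → bridge → index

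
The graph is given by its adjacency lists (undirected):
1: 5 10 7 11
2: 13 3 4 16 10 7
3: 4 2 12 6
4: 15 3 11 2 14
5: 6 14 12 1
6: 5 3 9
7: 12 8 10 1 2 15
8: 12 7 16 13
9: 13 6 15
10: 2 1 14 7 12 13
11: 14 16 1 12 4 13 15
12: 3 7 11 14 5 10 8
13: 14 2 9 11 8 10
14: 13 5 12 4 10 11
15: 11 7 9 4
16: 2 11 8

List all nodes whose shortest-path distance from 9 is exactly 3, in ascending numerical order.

1, 12, 16

Level 0: 9
Level 1: 6, 13, 15
Level 2: 2, 3, 4, 5, 7, 8, 10, 11, 14
Level 3: 1, 12, 16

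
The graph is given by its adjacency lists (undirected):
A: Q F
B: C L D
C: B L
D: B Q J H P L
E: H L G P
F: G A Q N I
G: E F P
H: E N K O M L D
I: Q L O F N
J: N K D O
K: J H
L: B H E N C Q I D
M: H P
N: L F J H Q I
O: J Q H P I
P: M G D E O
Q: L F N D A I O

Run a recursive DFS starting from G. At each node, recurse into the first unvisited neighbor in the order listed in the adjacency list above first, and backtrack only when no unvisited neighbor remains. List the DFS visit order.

G, E, H, N, L, B, C, D, Q, F, A, I, O, J, K, P, M

Visit G
G → E
E → H
H → N
N → L
L → B
B → C
B → D
D → Q
Q → F
F → A
F → I
I → O
O → J
J → K
O → P
P → M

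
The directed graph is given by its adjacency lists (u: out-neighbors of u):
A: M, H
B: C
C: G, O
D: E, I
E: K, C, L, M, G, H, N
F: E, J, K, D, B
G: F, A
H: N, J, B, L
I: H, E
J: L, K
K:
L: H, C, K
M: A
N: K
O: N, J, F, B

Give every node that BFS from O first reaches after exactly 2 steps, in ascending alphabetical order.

C, D, E, K, L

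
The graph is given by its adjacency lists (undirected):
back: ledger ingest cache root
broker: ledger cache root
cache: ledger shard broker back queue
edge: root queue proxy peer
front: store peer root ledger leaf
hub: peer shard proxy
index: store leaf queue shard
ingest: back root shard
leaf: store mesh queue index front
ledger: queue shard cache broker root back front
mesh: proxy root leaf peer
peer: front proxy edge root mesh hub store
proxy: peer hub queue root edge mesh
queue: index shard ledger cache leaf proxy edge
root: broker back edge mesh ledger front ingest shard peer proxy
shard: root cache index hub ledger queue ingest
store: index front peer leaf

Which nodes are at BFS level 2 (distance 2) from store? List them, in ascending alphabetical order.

edge, hub, ledger, mesh, proxy, queue, root, shard

Level 0: store
Level 1: front, index, leaf, peer
Level 2: edge, hub, ledger, mesh, proxy, queue, root, shard
Level 3: back, broker, cache, ingest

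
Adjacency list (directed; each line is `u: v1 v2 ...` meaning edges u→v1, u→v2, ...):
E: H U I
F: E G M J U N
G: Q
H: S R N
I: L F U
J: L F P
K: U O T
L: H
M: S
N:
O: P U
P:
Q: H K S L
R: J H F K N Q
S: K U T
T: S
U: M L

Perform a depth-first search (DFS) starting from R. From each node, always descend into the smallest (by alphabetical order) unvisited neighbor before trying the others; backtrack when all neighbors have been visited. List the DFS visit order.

R -> F -> E -> H -> N -> S -> K -> O -> P -> U -> L -> M -> T -> I -> G -> Q -> J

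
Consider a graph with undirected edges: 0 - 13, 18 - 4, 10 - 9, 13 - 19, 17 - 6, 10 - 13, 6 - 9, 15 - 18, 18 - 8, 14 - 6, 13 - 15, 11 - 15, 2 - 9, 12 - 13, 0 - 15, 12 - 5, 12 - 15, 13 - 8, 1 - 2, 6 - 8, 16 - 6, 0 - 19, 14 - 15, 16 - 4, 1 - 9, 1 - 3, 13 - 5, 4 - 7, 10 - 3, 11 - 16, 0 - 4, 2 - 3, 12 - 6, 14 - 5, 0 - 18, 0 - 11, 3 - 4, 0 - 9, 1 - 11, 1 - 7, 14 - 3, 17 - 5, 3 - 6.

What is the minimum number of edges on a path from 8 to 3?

2

Level 0: 8
Level 1: 6, 13, 18
Level 2: 0, 3, 4, 5, 9, 10, 12, 14, 15, 16, 17, 19
Level 3: 1, 2, 7, 11
3 first appears at level 2.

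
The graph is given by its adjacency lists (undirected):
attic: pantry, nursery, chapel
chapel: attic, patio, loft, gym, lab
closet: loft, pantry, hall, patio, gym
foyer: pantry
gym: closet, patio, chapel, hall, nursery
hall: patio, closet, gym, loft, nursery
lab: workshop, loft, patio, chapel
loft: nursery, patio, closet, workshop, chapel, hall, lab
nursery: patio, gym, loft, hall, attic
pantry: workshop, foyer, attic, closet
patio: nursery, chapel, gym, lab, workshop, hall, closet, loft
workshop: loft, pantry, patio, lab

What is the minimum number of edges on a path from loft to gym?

Level 0: loft
Level 1: chapel, closet, hall, lab, nursery, patio, workshop
Level 2: attic, gym, pantry
Level 3: foyer
gym first appears at level 2.

2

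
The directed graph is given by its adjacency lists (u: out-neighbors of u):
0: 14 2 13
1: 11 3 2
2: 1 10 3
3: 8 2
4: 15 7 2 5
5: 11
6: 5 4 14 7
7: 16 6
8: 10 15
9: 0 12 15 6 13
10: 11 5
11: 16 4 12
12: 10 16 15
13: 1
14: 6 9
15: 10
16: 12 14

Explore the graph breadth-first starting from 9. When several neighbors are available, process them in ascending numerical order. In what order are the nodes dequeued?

Visit 9; enqueue 0, 6, 12, 13, 15 → queue [0, 6, 12, 13, 15]
Visit 0; enqueue 2, 14 → queue [6, 12, 13, 15, 2, 14]
Visit 6; enqueue 4, 5, 7 → queue [12, 13, 15, 2, 14, 4, 5, 7]
Visit 12; enqueue 10, 16 → queue [13, 15, 2, 14, 4, 5, 7, 10, 16]
Visit 13; enqueue 1 → queue [15, 2, 14, 4, 5, 7, 10, 16, 1]
Visit 15 → queue [2, 14, 4, 5, 7, 10, 16, 1]
Visit 2; enqueue 3 → queue [14, 4, 5, 7, 10, 16, 1, 3]
Visit 14 → queue [4, 5, 7, 10, 16, 1, 3]
Visit 4 → queue [5, 7, 10, 16, 1, 3]
Visit 5; enqueue 11 → queue [7, 10, 16, 1, 3, 11]
Visit 7 → queue [10, 16, 1, 3, 11]
Visit 10 → queue [16, 1, 3, 11]
Visit 16 → queue [1, 3, 11]
Visit 1 → queue [3, 11]
Visit 3; enqueue 8 → queue [11, 8]
Visit 11 → queue [8]
Visit 8 → queue []

9 → 0 → 6 → 12 → 13 → 15 → 2 → 14 → 4 → 5 → 7 → 10 → 16 → 1 → 3 → 11 → 8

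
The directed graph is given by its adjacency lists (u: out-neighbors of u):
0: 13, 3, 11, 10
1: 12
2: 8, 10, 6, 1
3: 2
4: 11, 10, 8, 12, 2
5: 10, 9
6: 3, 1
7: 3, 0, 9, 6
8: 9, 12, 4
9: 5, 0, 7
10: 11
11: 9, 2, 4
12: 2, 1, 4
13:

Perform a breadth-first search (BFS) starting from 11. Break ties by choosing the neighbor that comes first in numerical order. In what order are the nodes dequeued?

Visit 11; enqueue 2, 4, 9 → queue [2, 4, 9]
Visit 2; enqueue 1, 6, 8, 10 → queue [4, 9, 1, 6, 8, 10]
Visit 4; enqueue 12 → queue [9, 1, 6, 8, 10, 12]
Visit 9; enqueue 0, 5, 7 → queue [1, 6, 8, 10, 12, 0, 5, 7]
Visit 1 → queue [6, 8, 10, 12, 0, 5, 7]
Visit 6; enqueue 3 → queue [8, 10, 12, 0, 5, 7, 3]
Visit 8 → queue [10, 12, 0, 5, 7, 3]
Visit 10 → queue [12, 0, 5, 7, 3]
Visit 12 → queue [0, 5, 7, 3]
Visit 0; enqueue 13 → queue [5, 7, 3, 13]
Visit 5 → queue [7, 3, 13]
Visit 7 → queue [3, 13]
Visit 3 → queue [13]
Visit 13 → queue []

11 2 4 9 1 6 8 10 12 0 5 7 3 13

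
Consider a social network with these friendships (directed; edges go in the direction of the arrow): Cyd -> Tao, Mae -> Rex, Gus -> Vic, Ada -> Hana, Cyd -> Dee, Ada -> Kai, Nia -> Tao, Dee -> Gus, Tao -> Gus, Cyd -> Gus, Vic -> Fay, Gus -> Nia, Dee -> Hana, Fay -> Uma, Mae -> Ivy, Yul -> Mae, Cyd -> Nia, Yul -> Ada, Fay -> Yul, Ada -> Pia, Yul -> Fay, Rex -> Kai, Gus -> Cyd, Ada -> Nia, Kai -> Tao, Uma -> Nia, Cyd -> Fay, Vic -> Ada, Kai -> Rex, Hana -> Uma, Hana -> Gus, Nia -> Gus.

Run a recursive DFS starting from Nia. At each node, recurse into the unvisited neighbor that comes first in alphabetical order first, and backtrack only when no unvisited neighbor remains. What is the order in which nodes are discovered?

Nia Gus Cyd Dee Hana Uma Fay Yul Ada Kai Rex Tao Pia Mae Ivy Vic

Visit Nia
Nia → Gus
Gus → Cyd
Cyd → Dee
Dee → Hana
Hana → Uma
Cyd → Fay
Fay → Yul
Yul → Ada
Ada → Kai
Kai → Rex
Kai → Tao
Ada → Pia
Yul → Mae
Mae → Ivy
Gus → Vic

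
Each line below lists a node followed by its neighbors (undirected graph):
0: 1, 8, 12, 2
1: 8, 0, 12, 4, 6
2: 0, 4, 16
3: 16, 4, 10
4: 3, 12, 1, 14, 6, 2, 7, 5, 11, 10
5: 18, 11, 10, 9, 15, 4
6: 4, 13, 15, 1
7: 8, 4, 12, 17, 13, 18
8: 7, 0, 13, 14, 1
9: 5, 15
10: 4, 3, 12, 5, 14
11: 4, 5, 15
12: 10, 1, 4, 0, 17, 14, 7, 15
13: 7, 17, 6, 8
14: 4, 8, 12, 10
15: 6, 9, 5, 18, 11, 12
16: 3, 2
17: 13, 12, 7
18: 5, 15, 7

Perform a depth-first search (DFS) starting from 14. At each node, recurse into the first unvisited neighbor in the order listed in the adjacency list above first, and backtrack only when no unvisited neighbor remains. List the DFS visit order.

14 → 4 → 3 → 16 → 2 → 0 → 1 → 8 → 7 → 12 → 10 → 5 → 18 → 15 → 6 → 13 → 17 → 9 → 11

Visit 14
14 → 4
4 → 3
3 → 16
16 → 2
2 → 0
0 → 1
1 → 8
8 → 7
7 → 12
12 → 10
10 → 5
5 → 18
18 → 15
15 → 6
6 → 13
13 → 17
15 → 9
15 → 11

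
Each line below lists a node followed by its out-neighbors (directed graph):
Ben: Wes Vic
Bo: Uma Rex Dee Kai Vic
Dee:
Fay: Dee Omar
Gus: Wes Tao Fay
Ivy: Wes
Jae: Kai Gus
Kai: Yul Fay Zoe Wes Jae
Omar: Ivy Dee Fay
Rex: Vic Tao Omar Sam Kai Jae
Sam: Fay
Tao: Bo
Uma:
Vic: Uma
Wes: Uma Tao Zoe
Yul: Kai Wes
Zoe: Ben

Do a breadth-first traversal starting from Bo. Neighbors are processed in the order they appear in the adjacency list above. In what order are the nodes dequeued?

Bo Uma Rex Dee Kai Vic Tao Omar Sam Jae Yul Fay Zoe Wes Ivy Gus Ben

Visit Bo; enqueue Uma, Rex, Dee, Kai, Vic → queue [Uma, Rex, Dee, Kai, Vic]
Visit Uma → queue [Rex, Dee, Kai, Vic]
Visit Rex; enqueue Tao, Omar, Sam, Jae → queue [Dee, Kai, Vic, Tao, Omar, Sam, Jae]
Visit Dee → queue [Kai, Vic, Tao, Omar, Sam, Jae]
Visit Kai; enqueue Yul, Fay, Zoe, Wes → queue [Vic, Tao, Omar, Sam, Jae, Yul, Fay, Zoe, Wes]
Visit Vic → queue [Tao, Omar, Sam, Jae, Yul, Fay, Zoe, Wes]
Visit Tao → queue [Omar, Sam, Jae, Yul, Fay, Zoe, Wes]
Visit Omar; enqueue Ivy → queue [Sam, Jae, Yul, Fay, Zoe, Wes, Ivy]
Visit Sam → queue [Jae, Yul, Fay, Zoe, Wes, Ivy]
Visit Jae; enqueue Gus → queue [Yul, Fay, Zoe, Wes, Ivy, Gus]
Visit Yul → queue [Fay, Zoe, Wes, Ivy, Gus]
Visit Fay → queue [Zoe, Wes, Ivy, Gus]
Visit Zoe; enqueue Ben → queue [Wes, Ivy, Gus, Ben]
Visit Wes → queue [Ivy, Gus, Ben]
Visit Ivy → queue [Gus, Ben]
Visit Gus → queue [Ben]
Visit Ben → queue []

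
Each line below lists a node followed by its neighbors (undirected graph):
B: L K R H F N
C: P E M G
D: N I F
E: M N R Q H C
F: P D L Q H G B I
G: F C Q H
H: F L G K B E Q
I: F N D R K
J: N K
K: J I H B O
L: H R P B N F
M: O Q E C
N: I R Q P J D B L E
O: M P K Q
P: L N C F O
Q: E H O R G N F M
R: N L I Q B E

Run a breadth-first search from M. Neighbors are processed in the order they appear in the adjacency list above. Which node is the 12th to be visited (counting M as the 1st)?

F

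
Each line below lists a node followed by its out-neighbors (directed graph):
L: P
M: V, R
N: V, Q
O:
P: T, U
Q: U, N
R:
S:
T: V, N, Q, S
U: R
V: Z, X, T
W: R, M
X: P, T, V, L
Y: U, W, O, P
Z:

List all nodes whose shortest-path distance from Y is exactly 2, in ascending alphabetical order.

M, R, T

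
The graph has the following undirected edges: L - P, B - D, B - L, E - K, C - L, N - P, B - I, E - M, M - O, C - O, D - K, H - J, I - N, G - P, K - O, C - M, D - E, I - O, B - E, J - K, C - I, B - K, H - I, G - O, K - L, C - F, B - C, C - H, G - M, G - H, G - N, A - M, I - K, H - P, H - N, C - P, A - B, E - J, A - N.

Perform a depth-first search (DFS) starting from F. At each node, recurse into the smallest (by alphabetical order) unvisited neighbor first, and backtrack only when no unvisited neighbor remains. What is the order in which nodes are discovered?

Visit F
F → C
C → B
B → A
A → M
M → E
E → D
D → K
K → I
I → H
H → G
G → N
N → P
P → L
G → O
H → J

F, C, B, A, M, E, D, K, I, H, G, N, P, L, O, J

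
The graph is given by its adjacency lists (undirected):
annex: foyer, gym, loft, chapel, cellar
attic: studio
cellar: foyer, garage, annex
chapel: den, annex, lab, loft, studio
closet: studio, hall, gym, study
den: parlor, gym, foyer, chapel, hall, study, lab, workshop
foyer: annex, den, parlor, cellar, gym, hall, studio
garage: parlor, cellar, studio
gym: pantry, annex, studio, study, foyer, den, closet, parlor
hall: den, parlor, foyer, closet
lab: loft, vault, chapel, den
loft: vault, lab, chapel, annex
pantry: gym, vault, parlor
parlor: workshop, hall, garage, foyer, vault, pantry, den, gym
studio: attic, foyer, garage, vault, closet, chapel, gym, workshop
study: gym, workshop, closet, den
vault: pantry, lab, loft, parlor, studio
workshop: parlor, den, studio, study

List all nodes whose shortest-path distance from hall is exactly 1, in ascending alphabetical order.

closet, den, foyer, parlor

Level 0: hall
Level 1: closet, den, foyer, parlor
Level 2: annex, cellar, chapel, garage, gym, lab, pantry, studio, study, vault, workshop
Level 3: attic, loft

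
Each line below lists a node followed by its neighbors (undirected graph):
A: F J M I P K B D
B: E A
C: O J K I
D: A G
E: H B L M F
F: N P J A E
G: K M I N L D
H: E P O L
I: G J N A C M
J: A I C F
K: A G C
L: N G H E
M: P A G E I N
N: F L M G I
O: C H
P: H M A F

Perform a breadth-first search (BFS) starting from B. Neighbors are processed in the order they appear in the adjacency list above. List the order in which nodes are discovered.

Visit B; enqueue E, A → queue [E, A]
Visit E; enqueue H, L, M, F → queue [A, H, L, M, F]
Visit A; enqueue J, I, P, K, D → queue [H, L, M, F, J, I, P, K, D]
Visit H; enqueue O → queue [L, M, F, J, I, P, K, D, O]
Visit L; enqueue N, G → queue [M, F, J, I, P, K, D, O, N, G]
Visit M → queue [F, J, I, P, K, D, O, N, G]
Visit F → queue [J, I, P, K, D, O, N, G]
Visit J; enqueue C → queue [I, P, K, D, O, N, G, C]
Visit I → queue [P, K, D, O, N, G, C]
Visit P → queue [K, D, O, N, G, C]
Visit K → queue [D, O, N, G, C]
Visit D → queue [O, N, G, C]
Visit O → queue [N, G, C]
Visit N → queue [G, C]
Visit G → queue [C]
Visit C → queue []

B -> E -> A -> H -> L -> M -> F -> J -> I -> P -> K -> D -> O -> N -> G -> C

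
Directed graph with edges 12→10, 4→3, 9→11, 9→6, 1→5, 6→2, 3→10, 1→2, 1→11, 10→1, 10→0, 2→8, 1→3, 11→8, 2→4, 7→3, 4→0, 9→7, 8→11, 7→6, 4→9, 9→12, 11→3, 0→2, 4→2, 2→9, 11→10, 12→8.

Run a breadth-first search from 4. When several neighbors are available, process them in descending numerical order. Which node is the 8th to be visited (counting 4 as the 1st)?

7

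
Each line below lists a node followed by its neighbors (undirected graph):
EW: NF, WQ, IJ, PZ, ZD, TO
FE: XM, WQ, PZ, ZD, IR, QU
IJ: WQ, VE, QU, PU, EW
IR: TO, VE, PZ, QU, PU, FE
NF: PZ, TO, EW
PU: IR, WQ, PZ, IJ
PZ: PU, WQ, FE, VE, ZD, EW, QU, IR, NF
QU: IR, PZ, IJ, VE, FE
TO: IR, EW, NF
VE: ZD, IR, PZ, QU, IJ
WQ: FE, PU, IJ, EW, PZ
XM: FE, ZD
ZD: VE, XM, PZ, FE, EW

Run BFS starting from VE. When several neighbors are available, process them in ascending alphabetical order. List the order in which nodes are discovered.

Visit VE; enqueue IJ, IR, PZ, QU, ZD → queue [IJ, IR, PZ, QU, ZD]
Visit IJ; enqueue EW, PU, WQ → queue [IR, PZ, QU, ZD, EW, PU, WQ]
Visit IR; enqueue FE, TO → queue [PZ, QU, ZD, EW, PU, WQ, FE, TO]
Visit PZ; enqueue NF → queue [QU, ZD, EW, PU, WQ, FE, TO, NF]
Visit QU → queue [ZD, EW, PU, WQ, FE, TO, NF]
Visit ZD; enqueue XM → queue [EW, PU, WQ, FE, TO, NF, XM]
Visit EW → queue [PU, WQ, FE, TO, NF, XM]
Visit PU → queue [WQ, FE, TO, NF, XM]
Visit WQ → queue [FE, TO, NF, XM]
Visit FE → queue [TO, NF, XM]
Visit TO → queue [NF, XM]
Visit NF → queue [XM]
Visit XM → queue []

VE, IJ, IR, PZ, QU, ZD, EW, PU, WQ, FE, TO, NF, XM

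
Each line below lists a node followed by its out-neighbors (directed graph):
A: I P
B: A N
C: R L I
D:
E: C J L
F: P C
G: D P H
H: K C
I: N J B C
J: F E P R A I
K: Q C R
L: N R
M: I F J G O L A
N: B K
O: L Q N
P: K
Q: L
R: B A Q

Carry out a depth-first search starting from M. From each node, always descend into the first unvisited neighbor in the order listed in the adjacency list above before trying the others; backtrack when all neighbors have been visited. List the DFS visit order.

M I N B A P K Q L R C J F E G D H O

Visit M
M → I
I → N
N → B
B → A
A → P
P → K
K → Q
Q → L
L → R
K → C
I → J
J → F
J → E
M → G
G → D
G → H
M → O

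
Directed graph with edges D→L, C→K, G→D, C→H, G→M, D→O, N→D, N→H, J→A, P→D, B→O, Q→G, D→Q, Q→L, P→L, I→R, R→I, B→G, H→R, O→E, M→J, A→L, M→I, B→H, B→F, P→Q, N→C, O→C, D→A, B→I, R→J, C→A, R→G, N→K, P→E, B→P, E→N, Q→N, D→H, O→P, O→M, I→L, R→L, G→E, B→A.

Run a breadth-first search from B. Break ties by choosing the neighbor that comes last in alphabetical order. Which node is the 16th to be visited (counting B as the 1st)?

Visit B; enqueue P, O, I, H, G, F, A → queue [P, O, I, H, G, F, A]
Visit P; enqueue Q, L, E, D → queue [O, I, H, G, F, A, Q, L, E, D]
Visit O; enqueue M, C → queue [I, H, G, F, A, Q, L, E, D, M, C]
Visit I; enqueue R → queue [H, G, F, A, Q, L, E, D, M, C, R]
Visit H → queue [G, F, A, Q, L, E, D, M, C, R]
Visit G → queue [F, A, Q, L, E, D, M, C, R]
Visit F → queue [A, Q, L, E, D, M, C, R]
Visit A → queue [Q, L, E, D, M, C, R]
Visit Q; enqueue N → queue [L, E, D, M, C, R, N]
Visit L → queue [E, D, M, C, R, N]
Visit E → queue [D, M, C, R, N]
Visit D → queue [M, C, R, N]
Visit M; enqueue J → queue [C, R, N, J]
Visit C; enqueue K → queue [R, N, J, K]
Visit R → queue [N, J, K]
Visit N → queue [J, K]
Visit J → queue [K]
Visit K → queue []

Visit order: B, P, O, I, H, G, F, A, Q, L, E, D, M, C, R, N, J, K

N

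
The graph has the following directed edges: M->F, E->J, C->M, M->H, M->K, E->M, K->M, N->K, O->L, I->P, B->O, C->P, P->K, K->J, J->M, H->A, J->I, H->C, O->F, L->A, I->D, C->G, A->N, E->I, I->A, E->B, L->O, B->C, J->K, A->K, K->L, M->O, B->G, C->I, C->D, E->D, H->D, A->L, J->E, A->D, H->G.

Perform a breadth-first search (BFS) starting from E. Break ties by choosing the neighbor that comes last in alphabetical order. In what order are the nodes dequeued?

E, M, J, I, D, B, O, K, H, F, P, A, G, C, L, N

Visit E; enqueue M, J, I, D, B → queue [M, J, I, D, B]
Visit M; enqueue O, K, H, F → queue [J, I, D, B, O, K, H, F]
Visit J → queue [I, D, B, O, K, H, F]
Visit I; enqueue P, A → queue [D, B, O, K, H, F, P, A]
Visit D → queue [B, O, K, H, F, P, A]
Visit B; enqueue G, C → queue [O, K, H, F, P, A, G, C]
Visit O; enqueue L → queue [K, H, F, P, A, G, C, L]
Visit K → queue [H, F, P, A, G, C, L]
Visit H → queue [F, P, A, G, C, L]
Visit F → queue [P, A, G, C, L]
Visit P → queue [A, G, C, L]
Visit A; enqueue N → queue [G, C, L, N]
Visit G → queue [C, L, N]
Visit C → queue [L, N]
Visit L → queue [N]
Visit N → queue []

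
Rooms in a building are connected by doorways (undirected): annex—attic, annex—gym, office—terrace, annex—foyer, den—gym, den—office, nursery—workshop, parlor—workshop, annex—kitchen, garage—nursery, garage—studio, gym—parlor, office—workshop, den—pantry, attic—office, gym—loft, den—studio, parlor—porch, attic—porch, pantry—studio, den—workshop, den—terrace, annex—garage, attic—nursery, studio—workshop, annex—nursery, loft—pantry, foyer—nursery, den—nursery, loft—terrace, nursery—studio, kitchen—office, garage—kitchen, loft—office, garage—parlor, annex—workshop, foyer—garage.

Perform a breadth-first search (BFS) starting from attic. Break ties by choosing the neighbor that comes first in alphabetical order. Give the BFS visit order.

attic -> annex -> nursery -> office -> porch -> foyer -> garage -> gym -> kitchen -> workshop -> den -> studio -> loft -> terrace -> parlor -> pantry

Visit attic; enqueue annex, nursery, office, porch → queue [annex, nursery, office, porch]
Visit annex; enqueue foyer, garage, gym, kitchen, workshop → queue [nursery, office, porch, foyer, garage, gym, kitchen, workshop]
Visit nursery; enqueue den, studio → queue [office, porch, foyer, garage, gym, kitchen, workshop, den, studio]
Visit office; enqueue loft, terrace → queue [porch, foyer, garage, gym, kitchen, workshop, den, studio, loft, terrace]
Visit porch; enqueue parlor → queue [foyer, garage, gym, kitchen, workshop, den, studio, loft, terrace, parlor]
Visit foyer → queue [garage, gym, kitchen, workshop, den, studio, loft, terrace, parlor]
Visit garage → queue [gym, kitchen, workshop, den, studio, loft, terrace, parlor]
Visit gym → queue [kitchen, workshop, den, studio, loft, terrace, parlor]
Visit kitchen → queue [workshop, den, studio, loft, terrace, parlor]
Visit workshop → queue [den, studio, loft, terrace, parlor]
Visit den; enqueue pantry → queue [studio, loft, terrace, parlor, pantry]
Visit studio → queue [loft, terrace, parlor, pantry]
Visit loft → queue [terrace, parlor, pantry]
Visit terrace → queue [parlor, pantry]
Visit parlor → queue [pantry]
Visit pantry → queue []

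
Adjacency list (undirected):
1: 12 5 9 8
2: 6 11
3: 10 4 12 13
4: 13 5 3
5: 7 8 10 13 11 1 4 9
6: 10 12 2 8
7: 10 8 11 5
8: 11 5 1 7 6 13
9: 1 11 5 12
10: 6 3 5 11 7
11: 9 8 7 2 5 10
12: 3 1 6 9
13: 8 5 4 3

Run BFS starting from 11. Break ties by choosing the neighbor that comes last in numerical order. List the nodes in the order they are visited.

11, 10, 9, 8, 7, 5, 2, 6, 3, 12, 1, 13, 4

Visit 11; enqueue 10, 9, 8, 7, 5, 2 → queue [10, 9, 8, 7, 5, 2]
Visit 10; enqueue 6, 3 → queue [9, 8, 7, 5, 2, 6, 3]
Visit 9; enqueue 12, 1 → queue [8, 7, 5, 2, 6, 3, 12, 1]
Visit 8; enqueue 13 → queue [7, 5, 2, 6, 3, 12, 1, 13]
Visit 7 → queue [5, 2, 6, 3, 12, 1, 13]
Visit 5; enqueue 4 → queue [2, 6, 3, 12, 1, 13, 4]
Visit 2 → queue [6, 3, 12, 1, 13, 4]
Visit 6 → queue [3, 12, 1, 13, 4]
Visit 3 → queue [12, 1, 13, 4]
Visit 12 → queue [1, 13, 4]
Visit 1 → queue [13, 4]
Visit 13 → queue [4]
Visit 4 → queue []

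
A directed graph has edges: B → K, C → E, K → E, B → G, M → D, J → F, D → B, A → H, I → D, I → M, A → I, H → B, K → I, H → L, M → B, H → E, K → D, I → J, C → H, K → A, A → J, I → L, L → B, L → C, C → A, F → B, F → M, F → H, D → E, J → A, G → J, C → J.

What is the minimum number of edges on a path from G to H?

Level 0: G
Level 1: J
Level 2: A, F
Level 3: B, H, I, M
Level 4: D, E, K, L
Level 5: C
H first appears at level 3.

3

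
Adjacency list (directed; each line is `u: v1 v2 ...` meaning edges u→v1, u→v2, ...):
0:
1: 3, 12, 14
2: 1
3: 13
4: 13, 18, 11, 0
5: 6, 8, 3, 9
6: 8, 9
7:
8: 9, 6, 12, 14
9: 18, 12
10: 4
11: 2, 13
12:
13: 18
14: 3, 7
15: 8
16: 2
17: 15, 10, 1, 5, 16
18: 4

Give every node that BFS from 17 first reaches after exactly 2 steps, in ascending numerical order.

2, 3, 4, 6, 8, 9, 12, 14

Level 0: 17
Level 1: 1, 5, 10, 15, 16
Level 2: 2, 3, 4, 6, 8, 9, 12, 14
Level 3: 0, 7, 11, 13, 18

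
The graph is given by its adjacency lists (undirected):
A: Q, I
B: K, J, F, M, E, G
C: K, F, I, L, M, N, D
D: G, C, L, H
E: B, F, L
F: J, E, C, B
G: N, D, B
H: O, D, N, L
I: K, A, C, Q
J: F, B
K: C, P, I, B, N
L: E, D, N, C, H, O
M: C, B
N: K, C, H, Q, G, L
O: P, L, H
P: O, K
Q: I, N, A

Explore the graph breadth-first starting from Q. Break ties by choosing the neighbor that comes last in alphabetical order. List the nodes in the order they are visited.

Visit Q; enqueue N, I, A → queue [N, I, A]
Visit N; enqueue L, K, H, G, C → queue [I, A, L, K, H, G, C]
Visit I → queue [A, L, K, H, G, C]
Visit A → queue [L, K, H, G, C]
Visit L; enqueue O, E, D → queue [K, H, G, C, O, E, D]
Visit K; enqueue P, B → queue [H, G, C, O, E, D, P, B]
Visit H → queue [G, C, O, E, D, P, B]
Visit G → queue [C, O, E, D, P, B]
Visit C; enqueue M, F → queue [O, E, D, P, B, M, F]
Visit O → queue [E, D, P, B, M, F]
Visit E → queue [D, P, B, M, F]
Visit D → queue [P, B, M, F]
Visit P → queue [B, M, F]
Visit B; enqueue J → queue [M, F, J]
Visit M → queue [F, J]
Visit F → queue [J]
Visit J → queue []

Q -> N -> I -> A -> L -> K -> H -> G -> C -> O -> E -> D -> P -> B -> M -> F -> J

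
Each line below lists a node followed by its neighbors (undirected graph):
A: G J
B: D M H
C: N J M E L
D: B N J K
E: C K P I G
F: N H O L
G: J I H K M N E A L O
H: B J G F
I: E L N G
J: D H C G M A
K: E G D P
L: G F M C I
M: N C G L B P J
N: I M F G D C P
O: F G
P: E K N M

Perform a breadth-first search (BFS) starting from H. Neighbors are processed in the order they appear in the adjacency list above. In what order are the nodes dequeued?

H -> B -> J -> G -> F -> D -> M -> C -> A -> I -> K -> N -> E -> L -> O -> P

Visit H; enqueue B, J, G, F → queue [B, J, G, F]
Visit B; enqueue D, M → queue [J, G, F, D, M]
Visit J; enqueue C, A → queue [G, F, D, M, C, A]
Visit G; enqueue I, K, N, E, L, O → queue [F, D, M, C, A, I, K, N, E, L, O]
Visit F → queue [D, M, C, A, I, K, N, E, L, O]
Visit D → queue [M, C, A, I, K, N, E, L, O]
Visit M; enqueue P → queue [C, A, I, K, N, E, L, O, P]
Visit C → queue [A, I, K, N, E, L, O, P]
Visit A → queue [I, K, N, E, L, O, P]
Visit I → queue [K, N, E, L, O, P]
Visit K → queue [N, E, L, O, P]
Visit N → queue [E, L, O, P]
Visit E → queue [L, O, P]
Visit L → queue [O, P]
Visit O → queue [P]
Visit P → queue []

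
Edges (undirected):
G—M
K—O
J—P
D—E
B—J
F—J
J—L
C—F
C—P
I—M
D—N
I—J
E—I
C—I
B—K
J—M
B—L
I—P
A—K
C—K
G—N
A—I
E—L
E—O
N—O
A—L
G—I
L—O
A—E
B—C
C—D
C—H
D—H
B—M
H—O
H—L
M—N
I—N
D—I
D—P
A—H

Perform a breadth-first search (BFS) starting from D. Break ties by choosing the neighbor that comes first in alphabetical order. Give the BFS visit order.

D C E H I N P B F K A L O G J M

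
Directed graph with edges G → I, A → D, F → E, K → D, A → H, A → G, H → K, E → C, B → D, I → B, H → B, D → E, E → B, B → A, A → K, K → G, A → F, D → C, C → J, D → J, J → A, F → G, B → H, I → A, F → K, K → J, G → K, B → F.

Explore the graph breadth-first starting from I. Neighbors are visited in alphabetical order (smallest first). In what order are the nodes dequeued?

I A B D F G H K C E J

Visit I; enqueue A, B → queue [A, B]
Visit A; enqueue D, F, G, H, K → queue [B, D, F, G, H, K]
Visit B → queue [D, F, G, H, K]
Visit D; enqueue C, E, J → queue [F, G, H, K, C, E, J]
Visit F → queue [G, H, K, C, E, J]
Visit G → queue [H, K, C, E, J]
Visit H → queue [K, C, E, J]
Visit K → queue [C, E, J]
Visit C → queue [E, J]
Visit E → queue [J]
Visit J → queue []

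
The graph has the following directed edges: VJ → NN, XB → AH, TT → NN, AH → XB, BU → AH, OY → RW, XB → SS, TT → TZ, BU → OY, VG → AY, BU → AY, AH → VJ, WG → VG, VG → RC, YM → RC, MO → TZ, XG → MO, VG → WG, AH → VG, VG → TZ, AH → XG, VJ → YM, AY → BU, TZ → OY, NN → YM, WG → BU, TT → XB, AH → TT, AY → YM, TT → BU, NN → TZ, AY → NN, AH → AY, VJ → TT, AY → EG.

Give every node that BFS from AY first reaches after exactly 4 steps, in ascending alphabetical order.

MO, SS, WG

Level 0: AY
Level 1: BU, EG, NN, YM
Level 2: AH, OY, RC, TZ
Level 3: RW, TT, VG, VJ, XB, XG
Level 4: MO, SS, WG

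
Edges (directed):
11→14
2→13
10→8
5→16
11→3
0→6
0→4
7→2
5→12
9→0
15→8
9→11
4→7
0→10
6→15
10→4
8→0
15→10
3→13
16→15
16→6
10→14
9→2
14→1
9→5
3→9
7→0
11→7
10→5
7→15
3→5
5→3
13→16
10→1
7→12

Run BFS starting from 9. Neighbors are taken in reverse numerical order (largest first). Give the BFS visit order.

Visit 9; enqueue 11, 5, 2, 0 → queue [11, 5, 2, 0]
Visit 11; enqueue 14, 7, 3 → queue [5, 2, 0, 14, 7, 3]
Visit 5; enqueue 16, 12 → queue [2, 0, 14, 7, 3, 16, 12]
Visit 2; enqueue 13 → queue [0, 14, 7, 3, 16, 12, 13]
Visit 0; enqueue 10, 6, 4 → queue [14, 7, 3, 16, 12, 13, 10, 6, 4]
Visit 14; enqueue 1 → queue [7, 3, 16, 12, 13, 10, 6, 4, 1]
Visit 7; enqueue 15 → queue [3, 16, 12, 13, 10, 6, 4, 1, 15]
Visit 3 → queue [16, 12, 13, 10, 6, 4, 1, 15]
Visit 16 → queue [12, 13, 10, 6, 4, 1, 15]
Visit 12 → queue [13, 10, 6, 4, 1, 15]
Visit 13 → queue [10, 6, 4, 1, 15]
Visit 10; enqueue 8 → queue [6, 4, 1, 15, 8]
Visit 6 → queue [4, 1, 15, 8]
Visit 4 → queue [1, 15, 8]
Visit 1 → queue [15, 8]
Visit 15 → queue [8]
Visit 8 → queue []

9, 11, 5, 2, 0, 14, 7, 3, 16, 12, 13, 10, 6, 4, 1, 15, 8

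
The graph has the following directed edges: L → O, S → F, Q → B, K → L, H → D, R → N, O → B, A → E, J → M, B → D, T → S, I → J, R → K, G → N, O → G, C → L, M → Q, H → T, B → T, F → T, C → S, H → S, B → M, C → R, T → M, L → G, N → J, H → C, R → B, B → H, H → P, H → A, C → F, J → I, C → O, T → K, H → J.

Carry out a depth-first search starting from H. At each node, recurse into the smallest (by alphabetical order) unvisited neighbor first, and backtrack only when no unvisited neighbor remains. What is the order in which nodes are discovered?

Visit H
H → A
A → E
H → C
C → F
F → T
T → K
K → L
L → G
G → N
N → J
J → I
J → M
M → Q
Q → B
B → D
L → O
T → S
C → R
H → P

H -> A -> E -> C -> F -> T -> K -> L -> G -> N -> J -> I -> M -> Q -> B -> D -> O -> S -> R -> P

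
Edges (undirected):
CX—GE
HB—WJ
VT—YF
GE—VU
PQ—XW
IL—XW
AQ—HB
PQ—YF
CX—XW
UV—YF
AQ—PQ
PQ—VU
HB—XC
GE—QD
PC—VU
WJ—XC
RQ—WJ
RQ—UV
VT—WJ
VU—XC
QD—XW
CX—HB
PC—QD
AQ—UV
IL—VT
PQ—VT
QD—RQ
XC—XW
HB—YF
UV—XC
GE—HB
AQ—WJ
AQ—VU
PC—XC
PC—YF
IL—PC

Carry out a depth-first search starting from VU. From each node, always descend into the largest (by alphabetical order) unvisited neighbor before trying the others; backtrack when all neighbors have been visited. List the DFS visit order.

VU → XC → XW → QD → RQ → WJ → VT → YF → UV → AQ → PQ → HB → GE → CX → PC → IL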